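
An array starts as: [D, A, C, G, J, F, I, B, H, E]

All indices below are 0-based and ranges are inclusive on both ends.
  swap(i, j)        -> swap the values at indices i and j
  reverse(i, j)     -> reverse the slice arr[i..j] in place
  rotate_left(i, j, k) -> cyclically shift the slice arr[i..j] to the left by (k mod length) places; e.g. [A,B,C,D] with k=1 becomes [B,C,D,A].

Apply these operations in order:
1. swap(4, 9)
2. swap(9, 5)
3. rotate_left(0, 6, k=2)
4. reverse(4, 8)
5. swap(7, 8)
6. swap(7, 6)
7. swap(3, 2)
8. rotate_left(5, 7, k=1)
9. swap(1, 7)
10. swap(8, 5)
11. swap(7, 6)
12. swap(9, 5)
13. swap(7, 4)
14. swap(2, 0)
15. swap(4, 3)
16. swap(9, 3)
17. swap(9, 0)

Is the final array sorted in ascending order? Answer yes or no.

After 1 (swap(4, 9)): [D, A, C, G, E, F, I, B, H, J]
After 2 (swap(9, 5)): [D, A, C, G, E, J, I, B, H, F]
After 3 (rotate_left(0, 6, k=2)): [C, G, E, J, I, D, A, B, H, F]
After 4 (reverse(4, 8)): [C, G, E, J, H, B, A, D, I, F]
After 5 (swap(7, 8)): [C, G, E, J, H, B, A, I, D, F]
After 6 (swap(7, 6)): [C, G, E, J, H, B, I, A, D, F]
After 7 (swap(3, 2)): [C, G, J, E, H, B, I, A, D, F]
After 8 (rotate_left(5, 7, k=1)): [C, G, J, E, H, I, A, B, D, F]
After 9 (swap(1, 7)): [C, B, J, E, H, I, A, G, D, F]
After 10 (swap(8, 5)): [C, B, J, E, H, D, A, G, I, F]
After 11 (swap(7, 6)): [C, B, J, E, H, D, G, A, I, F]
After 12 (swap(9, 5)): [C, B, J, E, H, F, G, A, I, D]
After 13 (swap(7, 4)): [C, B, J, E, A, F, G, H, I, D]
After 14 (swap(2, 0)): [J, B, C, E, A, F, G, H, I, D]
After 15 (swap(4, 3)): [J, B, C, A, E, F, G, H, I, D]
After 16 (swap(9, 3)): [J, B, C, D, E, F, G, H, I, A]
After 17 (swap(9, 0)): [A, B, C, D, E, F, G, H, I, J]

Answer: yes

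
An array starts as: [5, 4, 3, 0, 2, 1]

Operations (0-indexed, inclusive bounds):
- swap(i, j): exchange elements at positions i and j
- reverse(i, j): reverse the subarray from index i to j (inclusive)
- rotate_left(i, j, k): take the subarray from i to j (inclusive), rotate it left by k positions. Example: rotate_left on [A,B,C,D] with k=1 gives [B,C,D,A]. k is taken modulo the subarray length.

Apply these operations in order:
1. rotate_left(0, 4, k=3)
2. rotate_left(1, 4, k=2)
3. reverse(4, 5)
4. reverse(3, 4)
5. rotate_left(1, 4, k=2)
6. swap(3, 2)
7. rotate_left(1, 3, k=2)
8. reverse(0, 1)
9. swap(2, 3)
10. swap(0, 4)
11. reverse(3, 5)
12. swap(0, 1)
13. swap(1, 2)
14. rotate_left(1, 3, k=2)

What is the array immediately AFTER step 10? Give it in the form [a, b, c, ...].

After 1 (rotate_left(0, 4, k=3)): [0, 2, 5, 4, 3, 1]
After 2 (rotate_left(1, 4, k=2)): [0, 4, 3, 2, 5, 1]
After 3 (reverse(4, 5)): [0, 4, 3, 2, 1, 5]
After 4 (reverse(3, 4)): [0, 4, 3, 1, 2, 5]
After 5 (rotate_left(1, 4, k=2)): [0, 1, 2, 4, 3, 5]
After 6 (swap(3, 2)): [0, 1, 4, 2, 3, 5]
After 7 (rotate_left(1, 3, k=2)): [0, 2, 1, 4, 3, 5]
After 8 (reverse(0, 1)): [2, 0, 1, 4, 3, 5]
After 9 (swap(2, 3)): [2, 0, 4, 1, 3, 5]
After 10 (swap(0, 4)): [3, 0, 4, 1, 2, 5]

Answer: [3, 0, 4, 1, 2, 5]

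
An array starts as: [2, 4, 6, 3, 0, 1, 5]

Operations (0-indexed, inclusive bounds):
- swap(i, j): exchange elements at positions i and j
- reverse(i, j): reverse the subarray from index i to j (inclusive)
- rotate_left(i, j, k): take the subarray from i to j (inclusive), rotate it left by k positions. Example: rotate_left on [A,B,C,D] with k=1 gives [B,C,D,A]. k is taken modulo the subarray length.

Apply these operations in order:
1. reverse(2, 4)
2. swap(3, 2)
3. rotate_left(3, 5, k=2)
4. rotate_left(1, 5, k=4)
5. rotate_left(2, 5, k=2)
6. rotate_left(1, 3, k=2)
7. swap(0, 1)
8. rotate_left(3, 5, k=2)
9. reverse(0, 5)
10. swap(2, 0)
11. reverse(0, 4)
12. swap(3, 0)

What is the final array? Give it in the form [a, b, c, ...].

After 1 (reverse(2, 4)): [2, 4, 0, 3, 6, 1, 5]
After 2 (swap(3, 2)): [2, 4, 3, 0, 6, 1, 5]
After 3 (rotate_left(3, 5, k=2)): [2, 4, 3, 1, 0, 6, 5]
After 4 (rotate_left(1, 5, k=4)): [2, 6, 4, 3, 1, 0, 5]
After 5 (rotate_left(2, 5, k=2)): [2, 6, 1, 0, 4, 3, 5]
After 6 (rotate_left(1, 3, k=2)): [2, 0, 6, 1, 4, 3, 5]
After 7 (swap(0, 1)): [0, 2, 6, 1, 4, 3, 5]
After 8 (rotate_left(3, 5, k=2)): [0, 2, 6, 3, 1, 4, 5]
After 9 (reverse(0, 5)): [4, 1, 3, 6, 2, 0, 5]
After 10 (swap(2, 0)): [3, 1, 4, 6, 2, 0, 5]
After 11 (reverse(0, 4)): [2, 6, 4, 1, 3, 0, 5]
After 12 (swap(3, 0)): [1, 6, 4, 2, 3, 0, 5]

Answer: [1, 6, 4, 2, 3, 0, 5]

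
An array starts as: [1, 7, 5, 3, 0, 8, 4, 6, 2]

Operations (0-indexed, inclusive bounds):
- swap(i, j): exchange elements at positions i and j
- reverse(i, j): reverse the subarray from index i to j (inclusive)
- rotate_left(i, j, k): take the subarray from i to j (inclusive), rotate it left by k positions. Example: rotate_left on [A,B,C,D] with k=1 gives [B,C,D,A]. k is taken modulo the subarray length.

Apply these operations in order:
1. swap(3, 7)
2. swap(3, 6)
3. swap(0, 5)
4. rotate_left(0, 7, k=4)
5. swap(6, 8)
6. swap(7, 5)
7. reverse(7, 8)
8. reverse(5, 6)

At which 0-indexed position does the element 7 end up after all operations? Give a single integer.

After 1 (swap(3, 7)): [1, 7, 5, 6, 0, 8, 4, 3, 2]
After 2 (swap(3, 6)): [1, 7, 5, 4, 0, 8, 6, 3, 2]
After 3 (swap(0, 5)): [8, 7, 5, 4, 0, 1, 6, 3, 2]
After 4 (rotate_left(0, 7, k=4)): [0, 1, 6, 3, 8, 7, 5, 4, 2]
After 5 (swap(6, 8)): [0, 1, 6, 3, 8, 7, 2, 4, 5]
After 6 (swap(7, 5)): [0, 1, 6, 3, 8, 4, 2, 7, 5]
After 7 (reverse(7, 8)): [0, 1, 6, 3, 8, 4, 2, 5, 7]
After 8 (reverse(5, 6)): [0, 1, 6, 3, 8, 2, 4, 5, 7]

Answer: 8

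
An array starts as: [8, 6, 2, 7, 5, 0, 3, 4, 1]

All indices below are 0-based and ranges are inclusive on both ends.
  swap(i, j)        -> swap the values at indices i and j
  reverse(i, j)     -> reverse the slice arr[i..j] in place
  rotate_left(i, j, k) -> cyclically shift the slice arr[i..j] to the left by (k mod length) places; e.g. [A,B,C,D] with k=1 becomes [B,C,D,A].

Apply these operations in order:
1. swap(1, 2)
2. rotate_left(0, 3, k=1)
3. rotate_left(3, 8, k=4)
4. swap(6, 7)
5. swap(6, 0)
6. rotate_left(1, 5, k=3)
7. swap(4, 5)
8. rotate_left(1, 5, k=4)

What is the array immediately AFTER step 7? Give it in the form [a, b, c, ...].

Answer: [0, 1, 8, 6, 4, 7, 2, 5, 3]

Derivation:
After 1 (swap(1, 2)): [8, 2, 6, 7, 5, 0, 3, 4, 1]
After 2 (rotate_left(0, 3, k=1)): [2, 6, 7, 8, 5, 0, 3, 4, 1]
After 3 (rotate_left(3, 8, k=4)): [2, 6, 7, 4, 1, 8, 5, 0, 3]
After 4 (swap(6, 7)): [2, 6, 7, 4, 1, 8, 0, 5, 3]
After 5 (swap(6, 0)): [0, 6, 7, 4, 1, 8, 2, 5, 3]
After 6 (rotate_left(1, 5, k=3)): [0, 1, 8, 6, 7, 4, 2, 5, 3]
After 7 (swap(4, 5)): [0, 1, 8, 6, 4, 7, 2, 5, 3]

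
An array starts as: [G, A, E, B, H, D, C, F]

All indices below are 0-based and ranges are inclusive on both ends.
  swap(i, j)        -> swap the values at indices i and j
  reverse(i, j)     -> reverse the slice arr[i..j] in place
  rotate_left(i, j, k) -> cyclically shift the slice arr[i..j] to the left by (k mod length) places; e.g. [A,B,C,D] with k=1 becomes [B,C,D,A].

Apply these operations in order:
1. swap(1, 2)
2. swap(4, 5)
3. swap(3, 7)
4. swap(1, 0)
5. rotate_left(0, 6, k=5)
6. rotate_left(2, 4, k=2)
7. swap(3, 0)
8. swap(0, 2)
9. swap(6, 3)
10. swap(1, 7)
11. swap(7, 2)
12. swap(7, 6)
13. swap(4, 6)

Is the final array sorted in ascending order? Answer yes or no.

After 1 (swap(1, 2)): [G, E, A, B, H, D, C, F]
After 2 (swap(4, 5)): [G, E, A, B, D, H, C, F]
After 3 (swap(3, 7)): [G, E, A, F, D, H, C, B]
After 4 (swap(1, 0)): [E, G, A, F, D, H, C, B]
After 5 (rotate_left(0, 6, k=5)): [H, C, E, G, A, F, D, B]
After 6 (rotate_left(2, 4, k=2)): [H, C, A, E, G, F, D, B]
After 7 (swap(3, 0)): [E, C, A, H, G, F, D, B]
After 8 (swap(0, 2)): [A, C, E, H, G, F, D, B]
After 9 (swap(6, 3)): [A, C, E, D, G, F, H, B]
After 10 (swap(1, 7)): [A, B, E, D, G, F, H, C]
After 11 (swap(7, 2)): [A, B, C, D, G, F, H, E]
After 12 (swap(7, 6)): [A, B, C, D, G, F, E, H]
After 13 (swap(4, 6)): [A, B, C, D, E, F, G, H]

Answer: yes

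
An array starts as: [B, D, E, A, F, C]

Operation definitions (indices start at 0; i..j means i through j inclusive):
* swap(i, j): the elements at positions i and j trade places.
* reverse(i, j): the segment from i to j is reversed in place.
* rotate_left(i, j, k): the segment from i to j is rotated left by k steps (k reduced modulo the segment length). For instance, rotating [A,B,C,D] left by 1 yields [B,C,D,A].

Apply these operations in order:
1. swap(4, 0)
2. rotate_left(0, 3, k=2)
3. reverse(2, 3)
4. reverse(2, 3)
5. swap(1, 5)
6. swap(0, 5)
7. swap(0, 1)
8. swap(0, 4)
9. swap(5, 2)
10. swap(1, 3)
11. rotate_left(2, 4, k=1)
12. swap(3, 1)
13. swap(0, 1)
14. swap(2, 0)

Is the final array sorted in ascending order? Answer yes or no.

Answer: yes

Derivation:
After 1 (swap(4, 0)): [F, D, E, A, B, C]
After 2 (rotate_left(0, 3, k=2)): [E, A, F, D, B, C]
After 3 (reverse(2, 3)): [E, A, D, F, B, C]
After 4 (reverse(2, 3)): [E, A, F, D, B, C]
After 5 (swap(1, 5)): [E, C, F, D, B, A]
After 6 (swap(0, 5)): [A, C, F, D, B, E]
After 7 (swap(0, 1)): [C, A, F, D, B, E]
After 8 (swap(0, 4)): [B, A, F, D, C, E]
After 9 (swap(5, 2)): [B, A, E, D, C, F]
After 10 (swap(1, 3)): [B, D, E, A, C, F]
After 11 (rotate_left(2, 4, k=1)): [B, D, A, C, E, F]
After 12 (swap(3, 1)): [B, C, A, D, E, F]
After 13 (swap(0, 1)): [C, B, A, D, E, F]
After 14 (swap(2, 0)): [A, B, C, D, E, F]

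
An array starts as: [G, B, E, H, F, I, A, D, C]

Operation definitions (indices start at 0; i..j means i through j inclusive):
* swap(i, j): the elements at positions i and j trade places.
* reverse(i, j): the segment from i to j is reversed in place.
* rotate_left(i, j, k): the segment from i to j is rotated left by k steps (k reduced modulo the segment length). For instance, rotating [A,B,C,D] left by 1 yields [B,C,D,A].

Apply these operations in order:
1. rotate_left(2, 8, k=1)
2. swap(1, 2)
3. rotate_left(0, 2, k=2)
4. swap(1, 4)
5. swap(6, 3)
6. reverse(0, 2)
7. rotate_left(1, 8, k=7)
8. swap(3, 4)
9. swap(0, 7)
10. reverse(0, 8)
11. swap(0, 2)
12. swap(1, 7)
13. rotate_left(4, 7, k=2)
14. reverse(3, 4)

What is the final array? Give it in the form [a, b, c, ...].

Answer: [A, E, C, I, G, H, B, D, F]

Derivation:
After 1 (rotate_left(2, 8, k=1)): [G, B, H, F, I, A, D, C, E]
After 2 (swap(1, 2)): [G, H, B, F, I, A, D, C, E]
After 3 (rotate_left(0, 2, k=2)): [B, G, H, F, I, A, D, C, E]
After 4 (swap(1, 4)): [B, I, H, F, G, A, D, C, E]
After 5 (swap(6, 3)): [B, I, H, D, G, A, F, C, E]
After 6 (reverse(0, 2)): [H, I, B, D, G, A, F, C, E]
After 7 (rotate_left(1, 8, k=7)): [H, E, I, B, D, G, A, F, C]
After 8 (swap(3, 4)): [H, E, I, D, B, G, A, F, C]
After 9 (swap(0, 7)): [F, E, I, D, B, G, A, H, C]
After 10 (reverse(0, 8)): [C, H, A, G, B, D, I, E, F]
After 11 (swap(0, 2)): [A, H, C, G, B, D, I, E, F]
After 12 (swap(1, 7)): [A, E, C, G, B, D, I, H, F]
After 13 (rotate_left(4, 7, k=2)): [A, E, C, G, I, H, B, D, F]
After 14 (reverse(3, 4)): [A, E, C, I, G, H, B, D, F]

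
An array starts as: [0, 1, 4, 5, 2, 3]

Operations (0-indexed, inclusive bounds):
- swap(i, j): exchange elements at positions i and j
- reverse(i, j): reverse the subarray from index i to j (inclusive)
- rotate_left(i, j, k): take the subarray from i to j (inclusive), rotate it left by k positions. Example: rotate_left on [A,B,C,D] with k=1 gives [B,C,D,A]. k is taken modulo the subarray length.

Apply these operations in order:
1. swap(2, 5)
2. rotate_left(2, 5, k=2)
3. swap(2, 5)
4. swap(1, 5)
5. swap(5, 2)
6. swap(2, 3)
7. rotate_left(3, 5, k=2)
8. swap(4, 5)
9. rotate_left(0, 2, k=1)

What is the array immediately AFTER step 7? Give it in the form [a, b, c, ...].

Answer: [0, 2, 4, 5, 1, 3]

Derivation:
After 1 (swap(2, 5)): [0, 1, 3, 5, 2, 4]
After 2 (rotate_left(2, 5, k=2)): [0, 1, 2, 4, 3, 5]
After 3 (swap(2, 5)): [0, 1, 5, 4, 3, 2]
After 4 (swap(1, 5)): [0, 2, 5, 4, 3, 1]
After 5 (swap(5, 2)): [0, 2, 1, 4, 3, 5]
After 6 (swap(2, 3)): [0, 2, 4, 1, 3, 5]
After 7 (rotate_left(3, 5, k=2)): [0, 2, 4, 5, 1, 3]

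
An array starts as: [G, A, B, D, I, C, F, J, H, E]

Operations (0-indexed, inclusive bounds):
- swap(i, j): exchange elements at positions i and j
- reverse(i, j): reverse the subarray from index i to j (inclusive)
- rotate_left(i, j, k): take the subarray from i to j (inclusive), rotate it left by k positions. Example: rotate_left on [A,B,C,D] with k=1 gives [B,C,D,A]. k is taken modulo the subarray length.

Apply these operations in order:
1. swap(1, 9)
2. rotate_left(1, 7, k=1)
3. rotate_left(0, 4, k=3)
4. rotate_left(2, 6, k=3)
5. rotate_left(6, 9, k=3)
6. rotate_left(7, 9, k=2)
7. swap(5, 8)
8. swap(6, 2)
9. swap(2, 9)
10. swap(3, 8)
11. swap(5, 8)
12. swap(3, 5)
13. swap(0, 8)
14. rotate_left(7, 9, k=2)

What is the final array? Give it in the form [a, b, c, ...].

Answer: [D, C, E, J, G, B, F, A, H, I]

Derivation:
After 1 (swap(1, 9)): [G, E, B, D, I, C, F, J, H, A]
After 2 (rotate_left(1, 7, k=1)): [G, B, D, I, C, F, J, E, H, A]
After 3 (rotate_left(0, 4, k=3)): [I, C, G, B, D, F, J, E, H, A]
After 4 (rotate_left(2, 6, k=3)): [I, C, F, J, G, B, D, E, H, A]
After 5 (rotate_left(6, 9, k=3)): [I, C, F, J, G, B, A, D, E, H]
After 6 (rotate_left(7, 9, k=2)): [I, C, F, J, G, B, A, H, D, E]
After 7 (swap(5, 8)): [I, C, F, J, G, D, A, H, B, E]
After 8 (swap(6, 2)): [I, C, A, J, G, D, F, H, B, E]
After 9 (swap(2, 9)): [I, C, E, J, G, D, F, H, B, A]
After 10 (swap(3, 8)): [I, C, E, B, G, D, F, H, J, A]
After 11 (swap(5, 8)): [I, C, E, B, G, J, F, H, D, A]
After 12 (swap(3, 5)): [I, C, E, J, G, B, F, H, D, A]
After 13 (swap(0, 8)): [D, C, E, J, G, B, F, H, I, A]
After 14 (rotate_left(7, 9, k=2)): [D, C, E, J, G, B, F, A, H, I]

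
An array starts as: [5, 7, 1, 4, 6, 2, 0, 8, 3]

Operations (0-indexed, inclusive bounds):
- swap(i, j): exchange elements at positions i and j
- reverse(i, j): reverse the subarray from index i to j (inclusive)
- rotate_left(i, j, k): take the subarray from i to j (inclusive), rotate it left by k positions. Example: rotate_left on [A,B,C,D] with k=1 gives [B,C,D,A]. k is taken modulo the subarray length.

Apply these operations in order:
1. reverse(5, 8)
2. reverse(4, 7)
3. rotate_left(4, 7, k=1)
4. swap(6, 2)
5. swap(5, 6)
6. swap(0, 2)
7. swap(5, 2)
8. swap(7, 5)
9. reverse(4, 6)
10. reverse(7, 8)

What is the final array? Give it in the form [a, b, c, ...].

Answer: [6, 7, 1, 4, 3, 0, 8, 2, 5]

Derivation:
After 1 (reverse(5, 8)): [5, 7, 1, 4, 6, 3, 8, 0, 2]
After 2 (reverse(4, 7)): [5, 7, 1, 4, 0, 8, 3, 6, 2]
After 3 (rotate_left(4, 7, k=1)): [5, 7, 1, 4, 8, 3, 6, 0, 2]
After 4 (swap(6, 2)): [5, 7, 6, 4, 8, 3, 1, 0, 2]
After 5 (swap(5, 6)): [5, 7, 6, 4, 8, 1, 3, 0, 2]
After 6 (swap(0, 2)): [6, 7, 5, 4, 8, 1, 3, 0, 2]
After 7 (swap(5, 2)): [6, 7, 1, 4, 8, 5, 3, 0, 2]
After 8 (swap(7, 5)): [6, 7, 1, 4, 8, 0, 3, 5, 2]
After 9 (reverse(4, 6)): [6, 7, 1, 4, 3, 0, 8, 5, 2]
After 10 (reverse(7, 8)): [6, 7, 1, 4, 3, 0, 8, 2, 5]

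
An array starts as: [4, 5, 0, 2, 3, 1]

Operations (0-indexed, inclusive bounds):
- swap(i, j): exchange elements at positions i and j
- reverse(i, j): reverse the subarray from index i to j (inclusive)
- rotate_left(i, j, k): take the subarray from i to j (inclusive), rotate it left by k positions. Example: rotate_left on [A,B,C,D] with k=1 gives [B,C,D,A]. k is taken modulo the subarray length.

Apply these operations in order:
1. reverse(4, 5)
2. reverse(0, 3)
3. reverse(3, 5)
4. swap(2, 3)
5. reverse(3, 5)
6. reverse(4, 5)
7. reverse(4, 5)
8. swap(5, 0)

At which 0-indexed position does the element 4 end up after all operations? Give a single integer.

After 1 (reverse(4, 5)): [4, 5, 0, 2, 1, 3]
After 2 (reverse(0, 3)): [2, 0, 5, 4, 1, 3]
After 3 (reverse(3, 5)): [2, 0, 5, 3, 1, 4]
After 4 (swap(2, 3)): [2, 0, 3, 5, 1, 4]
After 5 (reverse(3, 5)): [2, 0, 3, 4, 1, 5]
After 6 (reverse(4, 5)): [2, 0, 3, 4, 5, 1]
After 7 (reverse(4, 5)): [2, 0, 3, 4, 1, 5]
After 8 (swap(5, 0)): [5, 0, 3, 4, 1, 2]

Answer: 3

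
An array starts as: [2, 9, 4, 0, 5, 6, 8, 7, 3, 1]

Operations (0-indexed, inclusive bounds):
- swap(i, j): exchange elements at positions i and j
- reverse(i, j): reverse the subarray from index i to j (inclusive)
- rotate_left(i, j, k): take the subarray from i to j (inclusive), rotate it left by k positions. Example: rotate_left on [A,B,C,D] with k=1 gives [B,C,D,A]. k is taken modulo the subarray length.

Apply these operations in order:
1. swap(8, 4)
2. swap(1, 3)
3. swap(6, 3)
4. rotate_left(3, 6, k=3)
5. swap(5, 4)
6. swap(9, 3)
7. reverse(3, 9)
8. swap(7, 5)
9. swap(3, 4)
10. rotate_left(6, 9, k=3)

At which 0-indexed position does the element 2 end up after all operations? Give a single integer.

After 1 (swap(8, 4)): [2, 9, 4, 0, 3, 6, 8, 7, 5, 1]
After 2 (swap(1, 3)): [2, 0, 4, 9, 3, 6, 8, 7, 5, 1]
After 3 (swap(6, 3)): [2, 0, 4, 8, 3, 6, 9, 7, 5, 1]
After 4 (rotate_left(3, 6, k=3)): [2, 0, 4, 9, 8, 3, 6, 7, 5, 1]
After 5 (swap(5, 4)): [2, 0, 4, 9, 3, 8, 6, 7, 5, 1]
After 6 (swap(9, 3)): [2, 0, 4, 1, 3, 8, 6, 7, 5, 9]
After 7 (reverse(3, 9)): [2, 0, 4, 9, 5, 7, 6, 8, 3, 1]
After 8 (swap(7, 5)): [2, 0, 4, 9, 5, 8, 6, 7, 3, 1]
After 9 (swap(3, 4)): [2, 0, 4, 5, 9, 8, 6, 7, 3, 1]
After 10 (rotate_left(6, 9, k=3)): [2, 0, 4, 5, 9, 8, 1, 6, 7, 3]

Answer: 0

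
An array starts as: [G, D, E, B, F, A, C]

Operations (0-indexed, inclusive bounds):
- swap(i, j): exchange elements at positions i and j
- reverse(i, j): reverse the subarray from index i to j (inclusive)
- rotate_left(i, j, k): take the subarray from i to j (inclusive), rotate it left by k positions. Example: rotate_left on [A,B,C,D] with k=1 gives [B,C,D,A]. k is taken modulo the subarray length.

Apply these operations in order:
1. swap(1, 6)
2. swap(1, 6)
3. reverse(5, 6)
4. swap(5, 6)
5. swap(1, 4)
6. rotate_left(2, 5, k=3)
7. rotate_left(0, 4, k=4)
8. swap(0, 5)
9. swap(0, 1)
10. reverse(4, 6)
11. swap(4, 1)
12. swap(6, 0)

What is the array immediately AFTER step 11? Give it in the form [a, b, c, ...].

After 1 (swap(1, 6)): [G, C, E, B, F, A, D]
After 2 (swap(1, 6)): [G, D, E, B, F, A, C]
After 3 (reverse(5, 6)): [G, D, E, B, F, C, A]
After 4 (swap(5, 6)): [G, D, E, B, F, A, C]
After 5 (swap(1, 4)): [G, F, E, B, D, A, C]
After 6 (rotate_left(2, 5, k=3)): [G, F, A, E, B, D, C]
After 7 (rotate_left(0, 4, k=4)): [B, G, F, A, E, D, C]
After 8 (swap(0, 5)): [D, G, F, A, E, B, C]
After 9 (swap(0, 1)): [G, D, F, A, E, B, C]
After 10 (reverse(4, 6)): [G, D, F, A, C, B, E]
After 11 (swap(4, 1)): [G, C, F, A, D, B, E]

Answer: [G, C, F, A, D, B, E]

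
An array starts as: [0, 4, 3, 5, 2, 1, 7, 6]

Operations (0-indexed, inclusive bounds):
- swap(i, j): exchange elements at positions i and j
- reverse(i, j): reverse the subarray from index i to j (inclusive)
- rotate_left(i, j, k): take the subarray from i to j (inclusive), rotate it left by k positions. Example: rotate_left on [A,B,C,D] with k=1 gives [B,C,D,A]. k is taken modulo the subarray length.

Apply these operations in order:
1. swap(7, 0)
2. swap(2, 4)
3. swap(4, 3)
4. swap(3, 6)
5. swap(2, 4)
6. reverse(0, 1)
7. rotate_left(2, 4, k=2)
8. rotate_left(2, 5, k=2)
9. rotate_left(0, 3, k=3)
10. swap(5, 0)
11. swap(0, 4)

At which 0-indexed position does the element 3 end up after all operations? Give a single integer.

Answer: 6

Derivation:
After 1 (swap(7, 0)): [6, 4, 3, 5, 2, 1, 7, 0]
After 2 (swap(2, 4)): [6, 4, 2, 5, 3, 1, 7, 0]
After 3 (swap(4, 3)): [6, 4, 2, 3, 5, 1, 7, 0]
After 4 (swap(3, 6)): [6, 4, 2, 7, 5, 1, 3, 0]
After 5 (swap(2, 4)): [6, 4, 5, 7, 2, 1, 3, 0]
After 6 (reverse(0, 1)): [4, 6, 5, 7, 2, 1, 3, 0]
After 7 (rotate_left(2, 4, k=2)): [4, 6, 2, 5, 7, 1, 3, 0]
After 8 (rotate_left(2, 5, k=2)): [4, 6, 7, 1, 2, 5, 3, 0]
After 9 (rotate_left(0, 3, k=3)): [1, 4, 6, 7, 2, 5, 3, 0]
After 10 (swap(5, 0)): [5, 4, 6, 7, 2, 1, 3, 0]
After 11 (swap(0, 4)): [2, 4, 6, 7, 5, 1, 3, 0]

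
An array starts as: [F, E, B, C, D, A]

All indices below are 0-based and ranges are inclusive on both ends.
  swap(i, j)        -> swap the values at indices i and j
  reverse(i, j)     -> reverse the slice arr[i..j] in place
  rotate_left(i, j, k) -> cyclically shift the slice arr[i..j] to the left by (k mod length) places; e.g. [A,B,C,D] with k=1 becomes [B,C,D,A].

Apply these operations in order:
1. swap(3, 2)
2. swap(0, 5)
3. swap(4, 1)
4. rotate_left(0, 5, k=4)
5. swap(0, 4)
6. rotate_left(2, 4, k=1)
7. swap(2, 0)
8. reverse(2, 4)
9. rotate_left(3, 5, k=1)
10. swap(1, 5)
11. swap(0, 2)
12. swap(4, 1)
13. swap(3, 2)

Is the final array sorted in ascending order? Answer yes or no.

After 1 (swap(3, 2)): [F, E, C, B, D, A]
After 2 (swap(0, 5)): [A, E, C, B, D, F]
After 3 (swap(4, 1)): [A, D, C, B, E, F]
After 4 (rotate_left(0, 5, k=4)): [E, F, A, D, C, B]
After 5 (swap(0, 4)): [C, F, A, D, E, B]
After 6 (rotate_left(2, 4, k=1)): [C, F, D, E, A, B]
After 7 (swap(2, 0)): [D, F, C, E, A, B]
After 8 (reverse(2, 4)): [D, F, A, E, C, B]
After 9 (rotate_left(3, 5, k=1)): [D, F, A, C, B, E]
After 10 (swap(1, 5)): [D, E, A, C, B, F]
After 11 (swap(0, 2)): [A, E, D, C, B, F]
After 12 (swap(4, 1)): [A, B, D, C, E, F]
After 13 (swap(3, 2)): [A, B, C, D, E, F]

Answer: yes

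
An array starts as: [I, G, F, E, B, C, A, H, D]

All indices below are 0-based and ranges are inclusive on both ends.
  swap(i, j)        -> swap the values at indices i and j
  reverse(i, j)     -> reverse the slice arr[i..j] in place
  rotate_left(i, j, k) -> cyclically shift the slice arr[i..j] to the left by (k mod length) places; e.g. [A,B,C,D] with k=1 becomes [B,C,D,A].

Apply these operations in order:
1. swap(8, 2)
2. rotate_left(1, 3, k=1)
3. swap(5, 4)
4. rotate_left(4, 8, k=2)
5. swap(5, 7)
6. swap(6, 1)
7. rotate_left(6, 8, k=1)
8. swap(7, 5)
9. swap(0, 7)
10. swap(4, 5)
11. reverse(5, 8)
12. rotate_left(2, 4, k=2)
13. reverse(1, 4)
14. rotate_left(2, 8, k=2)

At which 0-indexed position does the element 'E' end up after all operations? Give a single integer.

Answer: 7

Derivation:
After 1 (swap(8, 2)): [I, G, D, E, B, C, A, H, F]
After 2 (rotate_left(1, 3, k=1)): [I, D, E, G, B, C, A, H, F]
After 3 (swap(5, 4)): [I, D, E, G, C, B, A, H, F]
After 4 (rotate_left(4, 8, k=2)): [I, D, E, G, A, H, F, C, B]
After 5 (swap(5, 7)): [I, D, E, G, A, C, F, H, B]
After 6 (swap(6, 1)): [I, F, E, G, A, C, D, H, B]
After 7 (rotate_left(6, 8, k=1)): [I, F, E, G, A, C, H, B, D]
After 8 (swap(7, 5)): [I, F, E, G, A, B, H, C, D]
After 9 (swap(0, 7)): [C, F, E, G, A, B, H, I, D]
After 10 (swap(4, 5)): [C, F, E, G, B, A, H, I, D]
After 11 (reverse(5, 8)): [C, F, E, G, B, D, I, H, A]
After 12 (rotate_left(2, 4, k=2)): [C, F, B, E, G, D, I, H, A]
After 13 (reverse(1, 4)): [C, G, E, B, F, D, I, H, A]
After 14 (rotate_left(2, 8, k=2)): [C, G, F, D, I, H, A, E, B]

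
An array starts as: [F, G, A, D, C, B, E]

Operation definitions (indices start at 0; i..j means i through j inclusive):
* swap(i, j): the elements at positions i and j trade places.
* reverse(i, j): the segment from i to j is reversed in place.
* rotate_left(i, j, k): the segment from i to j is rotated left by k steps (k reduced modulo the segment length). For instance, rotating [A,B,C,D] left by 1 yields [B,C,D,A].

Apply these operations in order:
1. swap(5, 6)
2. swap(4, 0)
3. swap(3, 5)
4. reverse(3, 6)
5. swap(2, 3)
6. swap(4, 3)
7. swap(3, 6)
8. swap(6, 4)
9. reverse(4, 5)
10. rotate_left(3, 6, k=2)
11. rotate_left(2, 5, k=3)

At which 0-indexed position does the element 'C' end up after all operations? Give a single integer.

Answer: 0

Derivation:
After 1 (swap(5, 6)): [F, G, A, D, C, E, B]
After 2 (swap(4, 0)): [C, G, A, D, F, E, B]
After 3 (swap(3, 5)): [C, G, A, E, F, D, B]
After 4 (reverse(3, 6)): [C, G, A, B, D, F, E]
After 5 (swap(2, 3)): [C, G, B, A, D, F, E]
After 6 (swap(4, 3)): [C, G, B, D, A, F, E]
After 7 (swap(3, 6)): [C, G, B, E, A, F, D]
After 8 (swap(6, 4)): [C, G, B, E, D, F, A]
After 9 (reverse(4, 5)): [C, G, B, E, F, D, A]
After 10 (rotate_left(3, 6, k=2)): [C, G, B, D, A, E, F]
After 11 (rotate_left(2, 5, k=3)): [C, G, E, B, D, A, F]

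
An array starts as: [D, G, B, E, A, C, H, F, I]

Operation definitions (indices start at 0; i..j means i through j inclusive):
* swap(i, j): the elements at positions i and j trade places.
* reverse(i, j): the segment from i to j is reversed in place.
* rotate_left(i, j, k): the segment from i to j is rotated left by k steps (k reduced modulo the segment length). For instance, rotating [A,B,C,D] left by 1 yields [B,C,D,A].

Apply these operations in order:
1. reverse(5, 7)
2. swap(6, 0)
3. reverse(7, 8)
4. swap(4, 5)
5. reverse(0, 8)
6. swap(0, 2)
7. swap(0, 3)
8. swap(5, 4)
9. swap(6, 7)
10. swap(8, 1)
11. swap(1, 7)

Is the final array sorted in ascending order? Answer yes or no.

Answer: yes

Derivation:
After 1 (reverse(5, 7)): [D, G, B, E, A, F, H, C, I]
After 2 (swap(6, 0)): [H, G, B, E, A, F, D, C, I]
After 3 (reverse(7, 8)): [H, G, B, E, A, F, D, I, C]
After 4 (swap(4, 5)): [H, G, B, E, F, A, D, I, C]
After 5 (reverse(0, 8)): [C, I, D, A, F, E, B, G, H]
After 6 (swap(0, 2)): [D, I, C, A, F, E, B, G, H]
After 7 (swap(0, 3)): [A, I, C, D, F, E, B, G, H]
After 8 (swap(5, 4)): [A, I, C, D, E, F, B, G, H]
After 9 (swap(6, 7)): [A, I, C, D, E, F, G, B, H]
After 10 (swap(8, 1)): [A, H, C, D, E, F, G, B, I]
After 11 (swap(1, 7)): [A, B, C, D, E, F, G, H, I]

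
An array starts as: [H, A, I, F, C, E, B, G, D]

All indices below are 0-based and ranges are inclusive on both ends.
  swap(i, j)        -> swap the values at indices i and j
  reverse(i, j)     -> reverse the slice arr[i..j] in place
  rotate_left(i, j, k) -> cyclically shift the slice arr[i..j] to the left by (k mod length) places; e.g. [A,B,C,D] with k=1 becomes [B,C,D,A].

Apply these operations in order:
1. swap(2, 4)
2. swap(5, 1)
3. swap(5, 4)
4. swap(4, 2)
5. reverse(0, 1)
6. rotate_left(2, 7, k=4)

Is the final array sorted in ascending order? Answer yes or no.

Answer: no

Derivation:
After 1 (swap(2, 4)): [H, A, C, F, I, E, B, G, D]
After 2 (swap(5, 1)): [H, E, C, F, I, A, B, G, D]
After 3 (swap(5, 4)): [H, E, C, F, A, I, B, G, D]
After 4 (swap(4, 2)): [H, E, A, F, C, I, B, G, D]
After 5 (reverse(0, 1)): [E, H, A, F, C, I, B, G, D]
After 6 (rotate_left(2, 7, k=4)): [E, H, B, G, A, F, C, I, D]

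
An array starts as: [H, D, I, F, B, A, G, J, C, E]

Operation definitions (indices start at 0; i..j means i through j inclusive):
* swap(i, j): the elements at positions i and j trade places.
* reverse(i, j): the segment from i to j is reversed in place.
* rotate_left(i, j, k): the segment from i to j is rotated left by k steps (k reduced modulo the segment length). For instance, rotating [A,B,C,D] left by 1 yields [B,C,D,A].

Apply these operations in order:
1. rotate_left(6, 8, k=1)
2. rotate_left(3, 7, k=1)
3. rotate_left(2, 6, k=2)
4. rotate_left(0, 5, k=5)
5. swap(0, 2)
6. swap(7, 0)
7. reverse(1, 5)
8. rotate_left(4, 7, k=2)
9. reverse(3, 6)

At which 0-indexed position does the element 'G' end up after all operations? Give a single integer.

Answer: 8

Derivation:
After 1 (rotate_left(6, 8, k=1)): [H, D, I, F, B, A, J, C, G, E]
After 2 (rotate_left(3, 7, k=1)): [H, D, I, B, A, J, C, F, G, E]
After 3 (rotate_left(2, 6, k=2)): [H, D, A, J, C, I, B, F, G, E]
After 4 (rotate_left(0, 5, k=5)): [I, H, D, A, J, C, B, F, G, E]
After 5 (swap(0, 2)): [D, H, I, A, J, C, B, F, G, E]
After 6 (swap(7, 0)): [F, H, I, A, J, C, B, D, G, E]
After 7 (reverse(1, 5)): [F, C, J, A, I, H, B, D, G, E]
After 8 (rotate_left(4, 7, k=2)): [F, C, J, A, B, D, I, H, G, E]
After 9 (reverse(3, 6)): [F, C, J, I, D, B, A, H, G, E]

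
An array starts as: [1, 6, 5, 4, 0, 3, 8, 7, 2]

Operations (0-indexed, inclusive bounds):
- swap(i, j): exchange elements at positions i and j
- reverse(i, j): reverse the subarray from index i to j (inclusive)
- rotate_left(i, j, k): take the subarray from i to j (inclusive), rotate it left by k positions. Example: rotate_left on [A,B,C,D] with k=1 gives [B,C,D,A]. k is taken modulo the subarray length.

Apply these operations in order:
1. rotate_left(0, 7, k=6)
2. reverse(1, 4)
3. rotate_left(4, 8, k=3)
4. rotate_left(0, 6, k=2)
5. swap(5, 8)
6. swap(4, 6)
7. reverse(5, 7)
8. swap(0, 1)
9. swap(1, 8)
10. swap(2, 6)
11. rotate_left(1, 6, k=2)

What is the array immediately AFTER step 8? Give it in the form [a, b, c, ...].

After 1 (rotate_left(0, 7, k=6)): [8, 7, 1, 6, 5, 4, 0, 3, 2]
After 2 (reverse(1, 4)): [8, 5, 6, 1, 7, 4, 0, 3, 2]
After 3 (rotate_left(4, 8, k=3)): [8, 5, 6, 1, 3, 2, 7, 4, 0]
After 4 (rotate_left(0, 6, k=2)): [6, 1, 3, 2, 7, 8, 5, 4, 0]
After 5 (swap(5, 8)): [6, 1, 3, 2, 7, 0, 5, 4, 8]
After 6 (swap(4, 6)): [6, 1, 3, 2, 5, 0, 7, 4, 8]
After 7 (reverse(5, 7)): [6, 1, 3, 2, 5, 4, 7, 0, 8]
After 8 (swap(0, 1)): [1, 6, 3, 2, 5, 4, 7, 0, 8]

Answer: [1, 6, 3, 2, 5, 4, 7, 0, 8]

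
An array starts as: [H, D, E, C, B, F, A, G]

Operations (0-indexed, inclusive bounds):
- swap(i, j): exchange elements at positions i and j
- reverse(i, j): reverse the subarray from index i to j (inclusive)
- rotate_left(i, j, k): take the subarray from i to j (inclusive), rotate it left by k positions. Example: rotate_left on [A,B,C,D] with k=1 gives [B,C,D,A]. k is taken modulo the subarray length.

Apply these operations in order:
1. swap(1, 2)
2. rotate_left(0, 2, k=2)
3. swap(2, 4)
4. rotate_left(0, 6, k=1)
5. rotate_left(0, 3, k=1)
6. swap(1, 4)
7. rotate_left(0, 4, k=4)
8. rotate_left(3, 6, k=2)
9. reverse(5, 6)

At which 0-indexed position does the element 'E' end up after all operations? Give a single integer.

After 1 (swap(1, 2)): [H, E, D, C, B, F, A, G]
After 2 (rotate_left(0, 2, k=2)): [D, H, E, C, B, F, A, G]
After 3 (swap(2, 4)): [D, H, B, C, E, F, A, G]
After 4 (rotate_left(0, 6, k=1)): [H, B, C, E, F, A, D, G]
After 5 (rotate_left(0, 3, k=1)): [B, C, E, H, F, A, D, G]
After 6 (swap(1, 4)): [B, F, E, H, C, A, D, G]
After 7 (rotate_left(0, 4, k=4)): [C, B, F, E, H, A, D, G]
After 8 (rotate_left(3, 6, k=2)): [C, B, F, A, D, E, H, G]
After 9 (reverse(5, 6)): [C, B, F, A, D, H, E, G]

Answer: 6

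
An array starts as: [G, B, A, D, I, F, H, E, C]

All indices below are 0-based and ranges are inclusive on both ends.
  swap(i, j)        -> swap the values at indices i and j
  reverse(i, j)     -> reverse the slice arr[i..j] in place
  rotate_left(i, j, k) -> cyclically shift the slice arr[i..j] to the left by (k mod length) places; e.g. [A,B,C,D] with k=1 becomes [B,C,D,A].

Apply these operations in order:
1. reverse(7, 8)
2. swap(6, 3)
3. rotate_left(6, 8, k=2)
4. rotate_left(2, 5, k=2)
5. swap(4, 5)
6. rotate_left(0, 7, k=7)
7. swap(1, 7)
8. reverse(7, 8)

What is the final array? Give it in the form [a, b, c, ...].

Answer: [D, E, B, I, F, H, A, C, G]

Derivation:
After 1 (reverse(7, 8)): [G, B, A, D, I, F, H, C, E]
After 2 (swap(6, 3)): [G, B, A, H, I, F, D, C, E]
After 3 (rotate_left(6, 8, k=2)): [G, B, A, H, I, F, E, D, C]
After 4 (rotate_left(2, 5, k=2)): [G, B, I, F, A, H, E, D, C]
After 5 (swap(4, 5)): [G, B, I, F, H, A, E, D, C]
After 6 (rotate_left(0, 7, k=7)): [D, G, B, I, F, H, A, E, C]
After 7 (swap(1, 7)): [D, E, B, I, F, H, A, G, C]
After 8 (reverse(7, 8)): [D, E, B, I, F, H, A, C, G]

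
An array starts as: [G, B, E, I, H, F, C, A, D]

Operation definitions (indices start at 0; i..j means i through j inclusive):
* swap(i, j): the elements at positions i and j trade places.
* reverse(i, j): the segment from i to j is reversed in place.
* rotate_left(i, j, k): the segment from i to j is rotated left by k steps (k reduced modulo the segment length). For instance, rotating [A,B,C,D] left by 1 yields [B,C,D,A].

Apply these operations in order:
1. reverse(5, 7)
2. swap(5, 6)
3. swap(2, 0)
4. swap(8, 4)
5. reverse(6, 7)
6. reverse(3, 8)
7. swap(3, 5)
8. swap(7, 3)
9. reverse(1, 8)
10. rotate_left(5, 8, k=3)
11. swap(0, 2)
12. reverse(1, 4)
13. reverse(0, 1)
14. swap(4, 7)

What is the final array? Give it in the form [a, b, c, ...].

Answer: [H, F, C, E, D, B, A, I, G]

Derivation:
After 1 (reverse(5, 7)): [G, B, E, I, H, A, C, F, D]
After 2 (swap(5, 6)): [G, B, E, I, H, C, A, F, D]
After 3 (swap(2, 0)): [E, B, G, I, H, C, A, F, D]
After 4 (swap(8, 4)): [E, B, G, I, D, C, A, F, H]
After 5 (reverse(6, 7)): [E, B, G, I, D, C, F, A, H]
After 6 (reverse(3, 8)): [E, B, G, H, A, F, C, D, I]
After 7 (swap(3, 5)): [E, B, G, F, A, H, C, D, I]
After 8 (swap(7, 3)): [E, B, G, D, A, H, C, F, I]
After 9 (reverse(1, 8)): [E, I, F, C, H, A, D, G, B]
After 10 (rotate_left(5, 8, k=3)): [E, I, F, C, H, B, A, D, G]
After 11 (swap(0, 2)): [F, I, E, C, H, B, A, D, G]
After 12 (reverse(1, 4)): [F, H, C, E, I, B, A, D, G]
After 13 (reverse(0, 1)): [H, F, C, E, I, B, A, D, G]
After 14 (swap(4, 7)): [H, F, C, E, D, B, A, I, G]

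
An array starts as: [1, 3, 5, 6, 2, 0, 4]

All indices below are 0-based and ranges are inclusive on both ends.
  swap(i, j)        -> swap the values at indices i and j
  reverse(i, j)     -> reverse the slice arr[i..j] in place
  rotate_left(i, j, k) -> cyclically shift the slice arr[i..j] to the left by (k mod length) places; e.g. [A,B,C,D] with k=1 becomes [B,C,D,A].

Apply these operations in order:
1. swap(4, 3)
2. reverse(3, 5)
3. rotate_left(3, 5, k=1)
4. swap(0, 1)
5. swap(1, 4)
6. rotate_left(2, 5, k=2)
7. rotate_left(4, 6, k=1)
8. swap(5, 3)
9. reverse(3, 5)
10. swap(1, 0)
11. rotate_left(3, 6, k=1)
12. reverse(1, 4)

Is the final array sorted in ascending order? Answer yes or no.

After 1 (swap(4, 3)): [1, 3, 5, 2, 6, 0, 4]
After 2 (reverse(3, 5)): [1, 3, 5, 0, 6, 2, 4]
After 3 (rotate_left(3, 5, k=1)): [1, 3, 5, 6, 2, 0, 4]
After 4 (swap(0, 1)): [3, 1, 5, 6, 2, 0, 4]
After 5 (swap(1, 4)): [3, 2, 5, 6, 1, 0, 4]
After 6 (rotate_left(2, 5, k=2)): [3, 2, 1, 0, 5, 6, 4]
After 7 (rotate_left(4, 6, k=1)): [3, 2, 1, 0, 6, 4, 5]
After 8 (swap(5, 3)): [3, 2, 1, 4, 6, 0, 5]
After 9 (reverse(3, 5)): [3, 2, 1, 0, 6, 4, 5]
After 10 (swap(1, 0)): [2, 3, 1, 0, 6, 4, 5]
After 11 (rotate_left(3, 6, k=1)): [2, 3, 1, 6, 4, 5, 0]
After 12 (reverse(1, 4)): [2, 4, 6, 1, 3, 5, 0]

Answer: no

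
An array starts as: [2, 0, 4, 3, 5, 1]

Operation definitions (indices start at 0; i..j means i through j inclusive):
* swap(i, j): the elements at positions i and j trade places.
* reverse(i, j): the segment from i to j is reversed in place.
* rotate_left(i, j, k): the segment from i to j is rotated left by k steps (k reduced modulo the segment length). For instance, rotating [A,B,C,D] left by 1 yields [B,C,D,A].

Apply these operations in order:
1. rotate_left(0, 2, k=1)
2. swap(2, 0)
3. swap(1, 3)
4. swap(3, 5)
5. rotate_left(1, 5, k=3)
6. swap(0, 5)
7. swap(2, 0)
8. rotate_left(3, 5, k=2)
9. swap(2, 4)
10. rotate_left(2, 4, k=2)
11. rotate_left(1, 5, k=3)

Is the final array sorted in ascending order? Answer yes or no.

Answer: no

Derivation:
After 1 (rotate_left(0, 2, k=1)): [0, 4, 2, 3, 5, 1]
After 2 (swap(2, 0)): [2, 4, 0, 3, 5, 1]
After 3 (swap(1, 3)): [2, 3, 0, 4, 5, 1]
After 4 (swap(3, 5)): [2, 3, 0, 1, 5, 4]
After 5 (rotate_left(1, 5, k=3)): [2, 5, 4, 3, 0, 1]
After 6 (swap(0, 5)): [1, 5, 4, 3, 0, 2]
After 7 (swap(2, 0)): [4, 5, 1, 3, 0, 2]
After 8 (rotate_left(3, 5, k=2)): [4, 5, 1, 2, 3, 0]
After 9 (swap(2, 4)): [4, 5, 3, 2, 1, 0]
After 10 (rotate_left(2, 4, k=2)): [4, 5, 1, 3, 2, 0]
After 11 (rotate_left(1, 5, k=3)): [4, 2, 0, 5, 1, 3]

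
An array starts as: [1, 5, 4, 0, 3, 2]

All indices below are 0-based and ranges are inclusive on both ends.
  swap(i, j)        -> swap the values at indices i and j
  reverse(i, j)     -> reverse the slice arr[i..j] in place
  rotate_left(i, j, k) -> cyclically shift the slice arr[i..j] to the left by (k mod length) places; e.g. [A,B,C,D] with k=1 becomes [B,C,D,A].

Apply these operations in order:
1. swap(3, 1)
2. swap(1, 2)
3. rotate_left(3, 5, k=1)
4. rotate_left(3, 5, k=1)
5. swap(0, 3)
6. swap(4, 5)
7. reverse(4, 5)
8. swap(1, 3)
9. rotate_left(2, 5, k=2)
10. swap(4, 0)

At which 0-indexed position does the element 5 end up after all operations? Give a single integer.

Answer: 2

Derivation:
After 1 (swap(3, 1)): [1, 0, 4, 5, 3, 2]
After 2 (swap(1, 2)): [1, 4, 0, 5, 3, 2]
After 3 (rotate_left(3, 5, k=1)): [1, 4, 0, 3, 2, 5]
After 4 (rotate_left(3, 5, k=1)): [1, 4, 0, 2, 5, 3]
After 5 (swap(0, 3)): [2, 4, 0, 1, 5, 3]
After 6 (swap(4, 5)): [2, 4, 0, 1, 3, 5]
After 7 (reverse(4, 5)): [2, 4, 0, 1, 5, 3]
After 8 (swap(1, 3)): [2, 1, 0, 4, 5, 3]
After 9 (rotate_left(2, 5, k=2)): [2, 1, 5, 3, 0, 4]
After 10 (swap(4, 0)): [0, 1, 5, 3, 2, 4]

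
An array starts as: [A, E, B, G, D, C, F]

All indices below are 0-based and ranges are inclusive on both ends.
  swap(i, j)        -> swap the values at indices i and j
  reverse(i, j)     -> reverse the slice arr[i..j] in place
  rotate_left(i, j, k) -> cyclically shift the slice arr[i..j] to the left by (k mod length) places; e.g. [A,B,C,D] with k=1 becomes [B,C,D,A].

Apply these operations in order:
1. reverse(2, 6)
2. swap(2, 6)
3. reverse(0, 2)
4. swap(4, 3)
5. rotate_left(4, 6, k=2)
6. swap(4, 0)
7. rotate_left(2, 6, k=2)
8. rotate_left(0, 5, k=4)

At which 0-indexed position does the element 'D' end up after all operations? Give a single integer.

Answer: 6

Derivation:
After 1 (reverse(2, 6)): [A, E, F, C, D, G, B]
After 2 (swap(2, 6)): [A, E, B, C, D, G, F]
After 3 (reverse(0, 2)): [B, E, A, C, D, G, F]
After 4 (swap(4, 3)): [B, E, A, D, C, G, F]
After 5 (rotate_left(4, 6, k=2)): [B, E, A, D, F, C, G]
After 6 (swap(4, 0)): [F, E, A, D, B, C, G]
After 7 (rotate_left(2, 6, k=2)): [F, E, B, C, G, A, D]
After 8 (rotate_left(0, 5, k=4)): [G, A, F, E, B, C, D]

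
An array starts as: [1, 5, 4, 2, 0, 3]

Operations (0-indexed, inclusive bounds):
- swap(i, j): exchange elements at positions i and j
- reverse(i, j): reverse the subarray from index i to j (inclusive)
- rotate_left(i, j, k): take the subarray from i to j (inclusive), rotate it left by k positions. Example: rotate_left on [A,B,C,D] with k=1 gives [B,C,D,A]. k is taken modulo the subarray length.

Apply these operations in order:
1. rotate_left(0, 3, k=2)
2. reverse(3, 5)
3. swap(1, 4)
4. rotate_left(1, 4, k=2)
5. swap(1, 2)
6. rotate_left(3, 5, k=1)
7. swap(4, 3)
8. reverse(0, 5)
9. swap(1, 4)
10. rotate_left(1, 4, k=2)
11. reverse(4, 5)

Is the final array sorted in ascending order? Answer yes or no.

After 1 (rotate_left(0, 3, k=2)): [4, 2, 1, 5, 0, 3]
After 2 (reverse(3, 5)): [4, 2, 1, 3, 0, 5]
After 3 (swap(1, 4)): [4, 0, 1, 3, 2, 5]
After 4 (rotate_left(1, 4, k=2)): [4, 3, 2, 0, 1, 5]
After 5 (swap(1, 2)): [4, 2, 3, 0, 1, 5]
After 6 (rotate_left(3, 5, k=1)): [4, 2, 3, 1, 5, 0]
After 7 (swap(4, 3)): [4, 2, 3, 5, 1, 0]
After 8 (reverse(0, 5)): [0, 1, 5, 3, 2, 4]
After 9 (swap(1, 4)): [0, 2, 5, 3, 1, 4]
After 10 (rotate_left(1, 4, k=2)): [0, 3, 1, 2, 5, 4]
After 11 (reverse(4, 5)): [0, 3, 1, 2, 4, 5]

Answer: no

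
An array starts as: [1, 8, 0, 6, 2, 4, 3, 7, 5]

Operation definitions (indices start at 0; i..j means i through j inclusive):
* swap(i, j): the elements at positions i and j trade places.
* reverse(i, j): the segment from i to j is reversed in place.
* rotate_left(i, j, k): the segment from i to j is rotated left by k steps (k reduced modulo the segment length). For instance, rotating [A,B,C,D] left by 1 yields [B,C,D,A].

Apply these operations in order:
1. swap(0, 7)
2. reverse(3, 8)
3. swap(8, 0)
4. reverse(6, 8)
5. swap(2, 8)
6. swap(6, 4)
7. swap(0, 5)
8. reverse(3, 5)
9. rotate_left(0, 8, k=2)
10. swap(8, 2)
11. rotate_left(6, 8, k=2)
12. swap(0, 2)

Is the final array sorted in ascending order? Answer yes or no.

Answer: no

Derivation:
After 1 (swap(0, 7)): [7, 8, 0, 6, 2, 4, 3, 1, 5]
After 2 (reverse(3, 8)): [7, 8, 0, 5, 1, 3, 4, 2, 6]
After 3 (swap(8, 0)): [6, 8, 0, 5, 1, 3, 4, 2, 7]
After 4 (reverse(6, 8)): [6, 8, 0, 5, 1, 3, 7, 2, 4]
After 5 (swap(2, 8)): [6, 8, 4, 5, 1, 3, 7, 2, 0]
After 6 (swap(6, 4)): [6, 8, 4, 5, 7, 3, 1, 2, 0]
After 7 (swap(0, 5)): [3, 8, 4, 5, 7, 6, 1, 2, 0]
After 8 (reverse(3, 5)): [3, 8, 4, 6, 7, 5, 1, 2, 0]
After 9 (rotate_left(0, 8, k=2)): [4, 6, 7, 5, 1, 2, 0, 3, 8]
After 10 (swap(8, 2)): [4, 6, 8, 5, 1, 2, 0, 3, 7]
After 11 (rotate_left(6, 8, k=2)): [4, 6, 8, 5, 1, 2, 7, 0, 3]
After 12 (swap(0, 2)): [8, 6, 4, 5, 1, 2, 7, 0, 3]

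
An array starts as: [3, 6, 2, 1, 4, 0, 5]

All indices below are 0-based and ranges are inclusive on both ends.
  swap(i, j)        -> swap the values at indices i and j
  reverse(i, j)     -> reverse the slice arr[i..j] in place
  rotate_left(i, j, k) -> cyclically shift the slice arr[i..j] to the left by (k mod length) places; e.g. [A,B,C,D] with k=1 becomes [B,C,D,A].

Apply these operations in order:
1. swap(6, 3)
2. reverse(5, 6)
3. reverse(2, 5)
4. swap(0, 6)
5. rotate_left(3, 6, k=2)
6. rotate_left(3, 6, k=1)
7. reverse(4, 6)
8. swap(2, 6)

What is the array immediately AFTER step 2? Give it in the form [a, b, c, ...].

After 1 (swap(6, 3)): [3, 6, 2, 5, 4, 0, 1]
After 2 (reverse(5, 6)): [3, 6, 2, 5, 4, 1, 0]

Answer: [3, 6, 2, 5, 4, 1, 0]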